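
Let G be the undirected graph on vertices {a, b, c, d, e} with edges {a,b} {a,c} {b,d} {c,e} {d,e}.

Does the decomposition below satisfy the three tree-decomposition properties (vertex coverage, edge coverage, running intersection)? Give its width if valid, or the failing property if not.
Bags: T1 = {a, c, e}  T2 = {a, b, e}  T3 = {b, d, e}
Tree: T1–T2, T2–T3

Checking the three conditions: (i) the bags cover all of {a, b, c, d, e}; (ii) for each edge, some bag contains both endpoints; (iii) the bags containing any fixed vertex form a subtree. All hold, so the decomposition is valid with width 3 − 1 = 2.

Yes; width 2.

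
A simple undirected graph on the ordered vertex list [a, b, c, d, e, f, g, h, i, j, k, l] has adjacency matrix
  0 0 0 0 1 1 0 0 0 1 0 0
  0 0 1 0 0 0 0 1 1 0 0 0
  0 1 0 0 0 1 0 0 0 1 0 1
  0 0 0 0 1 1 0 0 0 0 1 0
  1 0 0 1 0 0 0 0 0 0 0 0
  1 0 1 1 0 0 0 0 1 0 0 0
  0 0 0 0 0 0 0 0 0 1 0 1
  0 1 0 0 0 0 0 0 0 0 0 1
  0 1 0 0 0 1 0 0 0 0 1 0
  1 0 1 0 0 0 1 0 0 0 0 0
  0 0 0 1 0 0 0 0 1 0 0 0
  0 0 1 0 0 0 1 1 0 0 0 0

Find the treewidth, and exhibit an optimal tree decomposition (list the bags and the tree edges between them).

The largest bag has 4 vertices, giving width 3; this decomposition certifies tw(G) ≤ 3. For the lower bound: the 4 vertex sets {d,e,k}, {a}, {f}, {b,c,i,j} are disjoint, each induces a connected subgraph, and every pair is joined by at least one edge of G. Contracting each set to a single vertex therefore yields K_{4} as a minor, and since treewidth is minor-monotone, tw(G) ≥ tw(K_{4}) = 3. Hence tw(G) = 3 exactly.

Treewidth 3.
One optimal decomposition is:
Bags: B1 = {a, d, e, k}  B2 = {a, d, f, k}  B3 = {a, f, i, k}  B4 = {a, f, i, j}  B5 = {c, f, i, j}  B6 = {b, c, i, j}  B7 = {b, c, g, j}  B8 = {b, c, g, l}  B9 = {b, g, h, l}
Tree: B1–B2, B2–B3, B3–B4, B4–B5, B5–B6, B6–B7, B7–B8, B8–B9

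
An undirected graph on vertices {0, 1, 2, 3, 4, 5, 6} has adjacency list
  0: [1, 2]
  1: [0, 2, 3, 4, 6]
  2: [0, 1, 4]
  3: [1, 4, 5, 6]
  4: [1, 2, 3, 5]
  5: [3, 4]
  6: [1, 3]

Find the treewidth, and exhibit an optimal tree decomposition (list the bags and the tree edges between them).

Every bag has size at most 3, so the width is 3 − 1 = 2 and tw(G) ≤ 2. For the lower bound, the 3 vertices {0, 1, 2} are pairwise adjacent, and any tree decomposition puts a clique entirely inside one bag — forcing width ≥ 2. Hence tw(G) = 2 exactly.

Treewidth 2.
One optimal decomposition is:
Bags: B1 = {1, 2, 4}  B2 = {1, 3, 4}  B3 = {0, 1, 2}  B4 = {3, 4, 5}  B5 = {1, 3, 6}
Tree: B1–B2, B1–B3, B2–B4, B2–B5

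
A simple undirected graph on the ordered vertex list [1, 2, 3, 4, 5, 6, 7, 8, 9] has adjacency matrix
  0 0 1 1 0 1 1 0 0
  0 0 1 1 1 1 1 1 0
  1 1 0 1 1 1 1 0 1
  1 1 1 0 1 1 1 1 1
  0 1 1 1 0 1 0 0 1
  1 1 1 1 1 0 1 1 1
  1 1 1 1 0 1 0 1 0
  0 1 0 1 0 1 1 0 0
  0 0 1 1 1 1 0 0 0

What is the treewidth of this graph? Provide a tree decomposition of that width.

The largest bag has 5 vertices, giving width 4; this decomposition certifies tw(G) ≤ 4. Conversely, {2, 4, 6, 7, 8} is a clique of size 5, and the vertices of any clique must share a bag in every tree decomposition; so some bag has ≥ 5 vertices and tw(G) ≥ 4. Therefore the treewidth is 4.

Treewidth 4.
One optimal decomposition is:
Bags: B1 = {2, 3, 4, 5, 6}  B2 = {3, 4, 5, 6, 9}  B3 = {2, 3, 4, 6, 7}  B4 = {1, 3, 4, 6, 7}  B5 = {2, 4, 6, 7, 8}
Tree: B1–B2, B1–B3, B3–B4, B3–B5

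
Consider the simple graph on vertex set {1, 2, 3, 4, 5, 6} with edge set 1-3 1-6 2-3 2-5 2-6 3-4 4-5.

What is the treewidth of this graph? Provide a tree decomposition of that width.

The largest bag has 3 vertices, giving width 2; this decomposition certifies tw(G) ≤ 2. Since 6–1–3–2–6 is a cycle in G, G is not acyclic. Forests are exactly the graphs of treewidth ≤ 1, so tw(G) ≥ 2. Therefore the treewidth is 2.

Treewidth 2.
One optimal decomposition is:
Bags: B1 = {1, 2, 6}  B2 = {1, 2, 3}  B3 = {2, 3, 5}  B4 = {3, 4, 5}
Tree: B1–B2, B2–B3, B3–B4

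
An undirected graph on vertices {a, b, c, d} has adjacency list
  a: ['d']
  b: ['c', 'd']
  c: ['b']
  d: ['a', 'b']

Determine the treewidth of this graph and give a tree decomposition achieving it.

The largest bag has 2 vertices, giving width 1; this decomposition certifies tw(G) ≤ 1. G has an edge, so its treewidth is at least 1. The upper and lower bounds meet at 1, so that is the treewidth.

Treewidth 1.
Bags: B1 = {a, d}  B2 = {b, d}  B3 = {b, c}
Tree: B1–B2, B2–B3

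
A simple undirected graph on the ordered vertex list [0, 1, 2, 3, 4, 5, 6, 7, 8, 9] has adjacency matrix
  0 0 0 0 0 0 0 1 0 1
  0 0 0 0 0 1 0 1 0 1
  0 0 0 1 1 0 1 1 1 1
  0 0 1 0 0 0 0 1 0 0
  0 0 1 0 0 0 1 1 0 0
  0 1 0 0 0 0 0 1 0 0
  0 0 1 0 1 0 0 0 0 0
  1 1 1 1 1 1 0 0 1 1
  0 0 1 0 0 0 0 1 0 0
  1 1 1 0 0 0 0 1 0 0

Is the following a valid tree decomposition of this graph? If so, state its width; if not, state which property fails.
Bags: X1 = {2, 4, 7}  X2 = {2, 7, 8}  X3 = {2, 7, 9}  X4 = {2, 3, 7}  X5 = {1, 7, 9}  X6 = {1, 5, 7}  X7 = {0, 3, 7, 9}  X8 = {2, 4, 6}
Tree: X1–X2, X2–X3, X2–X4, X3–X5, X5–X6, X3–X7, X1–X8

No — bags containing vertex 3 are not connected in the tree.

A tree decomposition must satisfy three properties: every vertex lies in some bag; for every edge, both endpoints lie together in some bag; and for every vertex, the bags containing it form a connected subtree. Here bags containing vertex 3 are not connected in the tree, so the decomposition is invalid.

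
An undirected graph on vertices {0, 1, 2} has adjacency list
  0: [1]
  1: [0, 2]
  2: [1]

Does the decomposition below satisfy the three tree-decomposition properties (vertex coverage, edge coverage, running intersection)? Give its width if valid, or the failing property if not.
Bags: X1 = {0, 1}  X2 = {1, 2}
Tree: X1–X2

Checking the three conditions: (i) the bags cover all of {0, 1, 2}; (ii) for each edge, some bag contains both endpoints; (iii) the bags containing any fixed vertex form a subtree. All hold, so the decomposition is valid with width 2 − 1 = 1.

Yes; width 1.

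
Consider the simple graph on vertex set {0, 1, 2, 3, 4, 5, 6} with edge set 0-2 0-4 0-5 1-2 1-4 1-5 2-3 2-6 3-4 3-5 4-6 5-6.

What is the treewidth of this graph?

3

A width-3 tree decomposition is:
Bags: B1 = {2, 3, 4, 5}  B2 = {0, 2, 4, 5}  B3 = {2, 4, 5, 6}  B4 = {1, 2, 4, 5}
Tree: B1–B2, B2–B3, B3–B4
Each bag holds 4 vertices, so the decomposition has width 3, which upper-bounds the treewidth. For the lower bound: the 4 vertex sets {3,4}, {0,2}, {5}, {6} are disjoint, each induces a connected subgraph, and every pair is joined by at least one edge of G. Contracting each set to a single vertex therefore yields K_{4} as a minor, and since treewidth is minor-monotone, tw(G) ≥ tw(K_{4}) = 3. Therefore the treewidth is 3.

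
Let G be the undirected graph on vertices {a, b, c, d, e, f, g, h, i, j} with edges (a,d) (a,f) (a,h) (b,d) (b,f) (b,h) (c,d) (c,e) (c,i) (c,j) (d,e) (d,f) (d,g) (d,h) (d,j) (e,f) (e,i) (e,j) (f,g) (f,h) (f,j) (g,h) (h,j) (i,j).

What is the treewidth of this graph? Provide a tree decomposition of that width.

Each bag holds 4 vertices, so the decomposition has width 3, which upper-bounds the treewidth. For the lower bound, the 4 vertices {c, d, e, j} are pairwise adjacent, and any tree decomposition puts a clique entirely inside one bag — forcing width ≥ 3. Therefore the treewidth is 3.

Treewidth 3.
One such decomposition:
Bags: B1 = {d, f, h, j}  B2 = {d, e, f, j}  B3 = {c, d, e, j}  B4 = {a, d, f, h}  B5 = {d, f, g, h}  B6 = {c, e, i, j}  B7 = {b, d, f, h}
Tree: B1–B2, B2–B3, B1–B4, B1–B5, B3–B6, B5–B7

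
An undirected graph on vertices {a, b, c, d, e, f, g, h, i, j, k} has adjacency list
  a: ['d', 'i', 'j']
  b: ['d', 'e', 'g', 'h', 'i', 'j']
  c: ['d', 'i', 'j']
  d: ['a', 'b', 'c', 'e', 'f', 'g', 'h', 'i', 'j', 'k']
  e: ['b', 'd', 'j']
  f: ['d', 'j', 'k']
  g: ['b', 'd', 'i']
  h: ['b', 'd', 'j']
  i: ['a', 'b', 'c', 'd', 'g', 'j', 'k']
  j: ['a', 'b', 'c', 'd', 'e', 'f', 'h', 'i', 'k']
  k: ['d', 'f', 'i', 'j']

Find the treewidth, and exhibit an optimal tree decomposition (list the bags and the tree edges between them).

Treewidth 3.
One optimal decomposition is:
Bags: B1 = {c, d, i, j}  B2 = {b, d, i, j}  B3 = {d, i, j, k}  B4 = {d, f, j, k}  B5 = {b, d, h, j}  B6 = {a, d, i, j}  B7 = {b, d, g, i}  B8 = {b, d, e, j}
Tree: B1–B2, B2–B3, B3–B4, B2–B5, B2–B6, B2–B7, B5–B8

Each bag holds 4 vertices, so the decomposition has width 3, which upper-bounds the treewidth. On the other hand G contains the 4-clique {b, d, g, i}. A clique must lie in a single bag of any decomposition, so no decomposition can have width below 3. Hence tw(G) = 3 exactly.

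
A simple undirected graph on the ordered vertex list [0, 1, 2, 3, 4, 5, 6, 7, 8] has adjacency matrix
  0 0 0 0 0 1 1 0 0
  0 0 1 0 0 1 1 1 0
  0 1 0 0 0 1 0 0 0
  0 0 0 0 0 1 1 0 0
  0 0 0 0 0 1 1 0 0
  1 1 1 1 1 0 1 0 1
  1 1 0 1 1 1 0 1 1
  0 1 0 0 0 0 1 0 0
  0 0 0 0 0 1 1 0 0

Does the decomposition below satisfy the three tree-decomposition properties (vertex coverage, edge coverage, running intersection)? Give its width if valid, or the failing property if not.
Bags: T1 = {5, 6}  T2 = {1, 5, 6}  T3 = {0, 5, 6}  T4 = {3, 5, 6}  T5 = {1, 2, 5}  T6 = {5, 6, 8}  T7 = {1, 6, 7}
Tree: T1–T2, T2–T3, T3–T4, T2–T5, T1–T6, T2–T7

No — vertex 4 appears in no bag.

A tree decomposition must satisfy three properties: every vertex lies in some bag; for every edge, both endpoints lie together in some bag; and for every vertex, the bags containing it form a connected subtree. Here vertex 4 appears in no bag, so the decomposition is invalid.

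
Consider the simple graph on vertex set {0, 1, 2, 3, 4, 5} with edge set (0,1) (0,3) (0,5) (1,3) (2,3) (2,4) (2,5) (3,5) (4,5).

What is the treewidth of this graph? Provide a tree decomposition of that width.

Each bag holds 3 vertices, so the decomposition has width 2, which upper-bounds the treewidth. Conversely, {0, 1, 3} is a clique of size 3, and the vertices of any clique must share a bag in every tree decomposition; so some bag has ≥ 3 vertices and tw(G) ≥ 2. Therefore the treewidth is 2.

Treewidth 2.
One such decomposition:
Bags: B1 = {2, 3, 5}  B2 = {0, 3, 5}  B3 = {0, 1, 3}  B4 = {2, 4, 5}
Tree: B1–B2, B2–B3, B1–B4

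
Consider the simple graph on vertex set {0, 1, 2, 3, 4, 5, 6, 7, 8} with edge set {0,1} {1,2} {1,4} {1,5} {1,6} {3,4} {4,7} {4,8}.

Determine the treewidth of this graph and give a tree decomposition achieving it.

Each bag holds 2 vertices, so the decomposition has width 1, which upper-bounds the treewidth. G has an edge, so its treewidth is at least 1. Combining the bounds, tw(G) = 1.

Treewidth 1.
Bags: B1 = {0, 1}  B2 = {1, 5}  B3 = {1, 4}  B4 = {4, 8}  B5 = {4, 7}  B6 = {1, 2}  B7 = {3, 4}  B8 = {1, 6}
Tree: B1–B2, B2–B3, B3–B4, B3–B5, B2–B6, B5–B7, B2–B8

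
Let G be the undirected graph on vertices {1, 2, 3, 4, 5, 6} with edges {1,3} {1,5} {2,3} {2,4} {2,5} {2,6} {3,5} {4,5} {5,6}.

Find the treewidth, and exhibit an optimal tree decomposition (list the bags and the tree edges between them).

Each bag holds 3 vertices, so the decomposition has width 2, which upper-bounds the treewidth. For the lower bound, the 3 vertices {1, 3, 5} are pairwise adjacent, and any tree decomposition puts a clique entirely inside one bag — forcing width ≥ 2. Combining the bounds, tw(G) = 2.

Treewidth 2.
One optimal decomposition is:
Bags: B1 = {2, 4, 5}  B2 = {2, 3, 5}  B3 = {2, 5, 6}  B4 = {1, 3, 5}
Tree: B1–B2, B1–B3, B2–B4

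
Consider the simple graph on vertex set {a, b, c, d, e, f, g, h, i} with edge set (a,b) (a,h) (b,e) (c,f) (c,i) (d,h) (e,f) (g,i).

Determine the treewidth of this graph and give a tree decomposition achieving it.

The largest bag has 2 vertices, giving width 1; this decomposition certifies tw(G) ≤ 1. G has an edge, so its treewidth is at least 1. Combining the bounds, tw(G) = 1.

Treewidth 1.
Bags: B1 = {g, i}  B2 = {c, i}  B3 = {c, f}  B4 = {e, f}  B5 = {b, e}  B6 = {a, b}  B7 = {a, h}  B8 = {d, h}
Tree: B1–B2, B2–B3, B3–B4, B4–B5, B5–B6, B6–B7, B7–B8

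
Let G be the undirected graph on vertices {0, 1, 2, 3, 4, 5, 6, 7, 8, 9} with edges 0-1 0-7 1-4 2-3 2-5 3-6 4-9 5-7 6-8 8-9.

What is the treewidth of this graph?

A width-2 tree decomposition is:
Bags: B1 = {3, 6, 8}  B2 = {2, 3, 8}  B3 = {2, 5, 8}  B4 = {5, 7, 8}  B5 = {0, 7, 8}  B6 = {0, 1, 8}  B7 = {1, 4, 8}  B8 = {4, 8, 9}
Tree: B1–B2, B2–B3, B3–B4, B4–B5, B5–B6, B6–B7, B7–B8
Every bag has size at most 3, so the width is 3 − 1 = 2 and tw(G) ≤ 2. For the lower bound, G contains the cycle 8–6–3–2–5–7–0–1–4–9–8, so G is not a forest; only forests have treewidth ≤ 1, hence tw(G) ≥ 2. The upper and lower bounds meet at 2, so that is the treewidth.

2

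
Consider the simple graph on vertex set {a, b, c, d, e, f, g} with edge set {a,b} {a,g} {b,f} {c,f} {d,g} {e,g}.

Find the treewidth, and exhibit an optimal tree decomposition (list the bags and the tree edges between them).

Each bag holds 2 vertices, so the decomposition has width 1, which upper-bounds the treewidth. Any graph with an edge has treewidth ≥ 1, and G has the edge a–b. The upper and lower bounds meet at 1, so that is the treewidth.

Treewidth 1.
One such decomposition:
Bags: B1 = {a, b}  B2 = {a, g}  B3 = {b, f}  B4 = {e, g}  B5 = {d, g}  B6 = {c, f}
Tree: B1–B2, B1–B3, B2–B4, B2–B5, B3–B6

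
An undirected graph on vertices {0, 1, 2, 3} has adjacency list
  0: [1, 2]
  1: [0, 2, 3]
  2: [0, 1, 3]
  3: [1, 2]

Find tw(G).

A width-2 tree decomposition is:
Bags: B1 = {1, 2, 3}  B2 = {0, 1, 2}
Tree: B1–B2
The largest bag has 3 vertices, giving width 2; this decomposition certifies tw(G) ≤ 2. On the other hand G contains the 3-clique {0, 1, 2}. A clique must lie in a single bag of any decomposition, so no decomposition can have width below 2. Hence tw(G) = 2 exactly.

2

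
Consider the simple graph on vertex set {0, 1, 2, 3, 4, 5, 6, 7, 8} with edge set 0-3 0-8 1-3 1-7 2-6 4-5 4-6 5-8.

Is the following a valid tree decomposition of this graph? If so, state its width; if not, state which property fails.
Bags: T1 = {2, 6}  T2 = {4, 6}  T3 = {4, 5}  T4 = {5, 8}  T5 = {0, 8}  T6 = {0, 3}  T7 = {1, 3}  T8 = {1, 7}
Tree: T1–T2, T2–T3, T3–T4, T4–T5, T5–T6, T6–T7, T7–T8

Yes; width 1.

Every vertex of G appears in some bag (union = {0, 1, 2, 3, 4, 5, 6, 7, 8}); every edge is covered by a bag; and for each vertex v the set of bags containing v is connected in the bag tree. The decomposition is therefore valid. The largest bag has 2 vertices, so the width is 1.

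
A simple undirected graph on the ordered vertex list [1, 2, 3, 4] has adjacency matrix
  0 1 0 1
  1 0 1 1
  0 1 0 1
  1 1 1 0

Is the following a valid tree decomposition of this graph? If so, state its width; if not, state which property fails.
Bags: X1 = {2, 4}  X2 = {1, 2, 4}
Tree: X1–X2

No — vertex 3 appears in no bag.

A tree decomposition must satisfy three properties: every vertex lies in some bag; for every edge, both endpoints lie together in some bag; and for every vertex, the bags containing it form a connected subtree. Here vertex 3 appears in no bag, so the decomposition is invalid.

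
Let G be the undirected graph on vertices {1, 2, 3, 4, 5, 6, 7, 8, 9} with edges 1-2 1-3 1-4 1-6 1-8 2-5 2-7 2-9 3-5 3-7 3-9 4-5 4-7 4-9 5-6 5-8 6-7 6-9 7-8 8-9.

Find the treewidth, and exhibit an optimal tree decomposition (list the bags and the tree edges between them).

Every bag has size at most 5, so the width is 5 − 1 = 4 and tw(G) ≤ 4. For the lower bound: the 5 vertex sets {3,5}, {6,9}, {1,4}, {7}, {2} are disjoint, each induces a connected subgraph, and every pair is joined by at least one edge of G. Contracting each set to a single vertex therefore yields K_{5} as a minor, and since treewidth is minor-monotone, tw(G) ≥ tw(K_{5}) = 4. The upper and lower bounds meet at 4, so that is the treewidth.

Treewidth 4.
One optimal decomposition is:
Bags: B1 = {1, 3, 5, 7, 9}  B2 = {1, 5, 6, 7, 9}  B3 = {1, 4, 5, 7, 9}  B4 = {1, 2, 5, 7, 9}  B5 = {1, 5, 7, 8, 9}
Tree: B1–B2, B2–B3, B3–B4, B4–B5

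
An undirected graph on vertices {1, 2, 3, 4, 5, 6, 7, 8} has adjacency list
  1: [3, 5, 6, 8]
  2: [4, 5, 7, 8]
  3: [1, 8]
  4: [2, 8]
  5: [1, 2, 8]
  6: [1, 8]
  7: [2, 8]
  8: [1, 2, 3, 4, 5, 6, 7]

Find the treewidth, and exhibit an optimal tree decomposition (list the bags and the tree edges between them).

Treewidth 2.
One optimal decomposition is:
Bags: B1 = {1, 6, 8}  B2 = {1, 5, 8}  B3 = {2, 5, 8}  B4 = {2, 4, 8}  B5 = {1, 3, 8}  B6 = {2, 7, 8}
Tree: B1–B2, B2–B3, B3–B4, B2–B5, B4–B6

Each bag holds 3 vertices, so the decomposition has width 2, which upper-bounds the treewidth. Conversely, {1, 3, 8} is a clique of size 3, and the vertices of any clique must share a bag in every tree decomposition; so some bag has ≥ 3 vertices and tw(G) ≥ 2. Therefore the treewidth is 2.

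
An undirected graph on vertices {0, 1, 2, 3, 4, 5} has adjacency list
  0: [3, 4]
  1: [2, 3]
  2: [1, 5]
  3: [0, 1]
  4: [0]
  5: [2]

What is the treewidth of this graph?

A width-1 tree decomposition is:
Bags: B1 = {2, 5}  B2 = {1, 2}  B3 = {1, 3}  B4 = {0, 3}  B5 = {0, 4}
Tree: B1–B2, B2–B3, B3–B4, B4–B5
Every bag has size at most 2, so the width is 2 − 1 = 1 and tw(G) ≤ 1. G has an edge, so its treewidth is at least 1. The upper and lower bounds meet at 1, so that is the treewidth.

1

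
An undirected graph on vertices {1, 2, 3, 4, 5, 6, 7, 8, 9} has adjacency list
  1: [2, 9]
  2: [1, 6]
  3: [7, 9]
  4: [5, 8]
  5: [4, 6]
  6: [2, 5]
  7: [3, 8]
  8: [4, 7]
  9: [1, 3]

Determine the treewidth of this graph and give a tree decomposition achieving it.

Treewidth 2.
One such decomposition:
Bags: B1 = {3, 7, 9}  B2 = {7, 8, 9}  B3 = {4, 8, 9}  B4 = {4, 5, 9}  B5 = {5, 6, 9}  B6 = {2, 6, 9}  B7 = {1, 2, 9}
Tree: B1–B2, B2–B3, B3–B4, B4–B5, B5–B6, B6–B7

Each bag holds 3 vertices, so the decomposition has width 2, which upper-bounds the treewidth. For the lower bound, G contains the cycle 9–3–7–8–4–5–6–2–1–9, so G is not a forest; only forests have treewidth ≤ 1, hence tw(G) ≥ 2. Therefore the treewidth is 2.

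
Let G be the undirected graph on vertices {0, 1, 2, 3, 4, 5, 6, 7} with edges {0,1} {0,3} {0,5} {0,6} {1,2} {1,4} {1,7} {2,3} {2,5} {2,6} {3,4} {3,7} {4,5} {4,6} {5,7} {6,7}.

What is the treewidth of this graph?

4

A width-4 tree decomposition is:
Bags: B1 = {0, 2, 4, 6, 7}  B2 = {0, 2, 4, 5, 7}  B3 = {0, 2, 3, 4, 7}  B4 = {0, 1, 2, 4, 7}
Tree: B1–B2, B2–B3, B3–B4
Every bag has size at most 5, so the width is 5 − 1 = 4 and tw(G) ≤ 4. For the lower bound: the 5 vertex sets {6,7}, {0,5}, {2,3}, {4}, {1} are disjoint, each induces a connected subgraph, and every pair is joined by at least one edge of G. Contracting each set to a single vertex therefore yields K_{5} as a minor, and since treewidth is minor-monotone, tw(G) ≥ tw(K_{5}) = 4. Combining the bounds, tw(G) = 4.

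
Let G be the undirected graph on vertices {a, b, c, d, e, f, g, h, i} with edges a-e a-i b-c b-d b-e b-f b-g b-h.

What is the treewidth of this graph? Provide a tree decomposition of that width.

Treewidth 1.
Bags: B1 = {a, e}  B2 = {a, i}  B3 = {b, e}  B4 = {b, g}  B5 = {b, d}  B6 = {b, c}  B7 = {b, h}  B8 = {b, f}
Tree: B1–B2, B1–B3, B3–B4, B3–B5, B5–B6, B6–B7, B6–B8

The largest bag has 2 vertices, giving width 1; this decomposition certifies tw(G) ≤ 1. Since G has at least one edge (e.g. a–e), it is not an edgeless graph, so tw(G) ≥ 1. Therefore the treewidth is 1.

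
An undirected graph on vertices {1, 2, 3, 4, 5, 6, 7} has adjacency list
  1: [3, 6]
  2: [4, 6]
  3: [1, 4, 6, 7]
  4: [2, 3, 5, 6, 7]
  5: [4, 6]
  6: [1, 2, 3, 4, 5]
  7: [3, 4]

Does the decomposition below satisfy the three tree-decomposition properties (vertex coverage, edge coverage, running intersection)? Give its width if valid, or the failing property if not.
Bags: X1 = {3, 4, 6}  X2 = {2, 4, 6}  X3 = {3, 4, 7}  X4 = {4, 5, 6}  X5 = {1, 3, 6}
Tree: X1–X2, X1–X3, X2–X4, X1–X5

Yes; width 2.

Vertex coverage: the bags together contain {1, 2, 3, 4, 5, 6, 7}, the full vertex set. Edge coverage: each edge of G has both endpoints in at least one bag. Running intersection: for every vertex, the bags containing it form a connected subtree. All three properties hold, so this is a valid tree decomposition of width max|bag| − 1 = 2, and hence tw(G) ≤ 2.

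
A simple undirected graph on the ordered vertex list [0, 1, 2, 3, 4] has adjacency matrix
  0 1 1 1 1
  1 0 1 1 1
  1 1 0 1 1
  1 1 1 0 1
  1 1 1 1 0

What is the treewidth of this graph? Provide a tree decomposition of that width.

Treewidth 4.
Bags: B1 = {0, 1, 2, 3, 4}
Tree: (single bag)

With just one bag of size 5, the width is 5 − 1 = 4, so tw(G) ≤ 4. For the lower bound, the 5 vertices {0, 1, 2, 3, 4} are pairwise adjacent, and any tree decomposition puts a clique entirely inside one bag — forcing width ≥ 4. Hence tw(G) = 4 exactly.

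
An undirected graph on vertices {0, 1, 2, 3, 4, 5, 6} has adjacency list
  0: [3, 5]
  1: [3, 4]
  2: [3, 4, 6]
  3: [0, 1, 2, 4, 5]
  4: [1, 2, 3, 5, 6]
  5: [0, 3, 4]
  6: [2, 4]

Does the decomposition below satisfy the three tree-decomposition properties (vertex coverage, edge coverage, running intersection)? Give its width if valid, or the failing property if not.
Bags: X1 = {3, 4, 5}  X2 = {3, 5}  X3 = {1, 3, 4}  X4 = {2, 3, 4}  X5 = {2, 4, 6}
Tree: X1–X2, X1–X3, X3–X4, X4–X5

No — vertex 0 appears in no bag.

A tree decomposition must satisfy three properties: every vertex lies in some bag; for every edge, both endpoints lie together in some bag; and for every vertex, the bags containing it form a connected subtree. Here vertex 0 appears in no bag, so the decomposition is invalid.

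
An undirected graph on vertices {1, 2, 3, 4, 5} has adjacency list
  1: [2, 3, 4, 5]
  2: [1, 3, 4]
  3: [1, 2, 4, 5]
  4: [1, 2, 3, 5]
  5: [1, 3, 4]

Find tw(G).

A width-3 tree decomposition is:
Bags: B1 = {1, 3, 4, 5}  B2 = {1, 2, 3, 4}
Tree: B1–B2
Every bag has size at most 4, so the width is 4 − 1 = 3 and tw(G) ≤ 3. For the lower bound, the 4 vertices {1, 2, 3, 4} are pairwise adjacent, and any tree decomposition puts a clique entirely inside one bag — forcing width ≥ 3. The upper and lower bounds meet at 3, so that is the treewidth.

3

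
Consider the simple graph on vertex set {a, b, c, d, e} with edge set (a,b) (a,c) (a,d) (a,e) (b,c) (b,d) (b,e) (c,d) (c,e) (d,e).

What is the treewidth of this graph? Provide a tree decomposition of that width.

Treewidth 4.
One optimal decomposition is:
Bags: B1 = {a, b, c, d, e}
Tree: (single bag)

A single bag containing all 5 vertices is trivially a valid decomposition of width 4. Conversely, {a, b, c, d, e} is a clique of size 5, and the vertices of any clique must share a bag in every tree decomposition; so some bag has ≥ 5 vertices and tw(G) ≥ 4. Combining the bounds, tw(G) = 4.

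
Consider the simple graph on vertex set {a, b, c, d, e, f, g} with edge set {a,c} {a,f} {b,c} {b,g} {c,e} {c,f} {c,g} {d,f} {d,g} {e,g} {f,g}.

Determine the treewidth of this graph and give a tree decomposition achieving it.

Treewidth 2.
One such decomposition:
Bags: B1 = {d, f, g}  B2 = {c, f, g}  B3 = {c, e, g}  B4 = {a, c, f}  B5 = {b, c, g}
Tree: B1–B2, B2–B3, B2–B4, B2–B5

The largest bag has 3 vertices, giving width 2; this decomposition certifies tw(G) ≤ 2. On the other hand G contains the 3-clique {d, f, g}. A clique must lie in a single bag of any decomposition, so no decomposition can have width below 2. Hence tw(G) = 2 exactly.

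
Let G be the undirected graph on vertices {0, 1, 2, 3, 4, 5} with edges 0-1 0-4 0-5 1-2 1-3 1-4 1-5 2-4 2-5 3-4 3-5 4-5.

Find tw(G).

3

A width-3 tree decomposition is:
Bags: B1 = {1, 3, 4, 5}  B2 = {1, 2, 4, 5}  B3 = {0, 1, 4, 5}
Tree: B1–B2, B2–B3
Every bag has size at most 4, so the width is 4 − 1 = 3 and tw(G) ≤ 3. For the lower bound, the 4 vertices {0, 1, 4, 5} are pairwise adjacent, and any tree decomposition puts a clique entirely inside one bag — forcing width ≥ 3. Hence tw(G) = 3 exactly.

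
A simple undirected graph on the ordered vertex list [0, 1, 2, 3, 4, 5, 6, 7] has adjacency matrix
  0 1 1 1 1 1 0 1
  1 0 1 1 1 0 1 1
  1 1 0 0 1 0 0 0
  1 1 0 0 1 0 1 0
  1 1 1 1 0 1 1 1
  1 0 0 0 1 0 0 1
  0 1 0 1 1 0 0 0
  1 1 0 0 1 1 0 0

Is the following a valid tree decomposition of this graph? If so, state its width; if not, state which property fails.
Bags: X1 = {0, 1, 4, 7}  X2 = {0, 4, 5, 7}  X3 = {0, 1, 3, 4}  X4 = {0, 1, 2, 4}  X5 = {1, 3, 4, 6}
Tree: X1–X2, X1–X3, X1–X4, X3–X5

Vertex coverage: the bags together contain {0, 1, 2, 3, 4, 5, 6, 7}, the full vertex set. Edge coverage: each edge of G has both endpoints in at least one bag. Running intersection: for every vertex, the bags containing it form a connected subtree. All three properties hold, so this is a valid tree decomposition of width max|bag| − 1 = 3, and hence tw(G) ≤ 3.

Yes; width 3.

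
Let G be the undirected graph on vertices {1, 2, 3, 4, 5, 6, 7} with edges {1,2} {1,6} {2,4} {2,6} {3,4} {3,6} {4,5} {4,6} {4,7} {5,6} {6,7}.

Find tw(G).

2

A width-2 tree decomposition is:
Bags: B1 = {4, 6, 7}  B2 = {2, 4, 6}  B3 = {4, 5, 6}  B4 = {3, 4, 6}  B5 = {1, 2, 6}
Tree: B1–B2, B2–B3, B1–B4, B2–B5
Every bag has size at most 3, so the width is 3 − 1 = 2 and tw(G) ≤ 2. On the other hand G contains the 3-clique {1, 2, 6}. A clique must lie in a single bag of any decomposition, so no decomposition can have width below 2. Therefore the treewidth is 2.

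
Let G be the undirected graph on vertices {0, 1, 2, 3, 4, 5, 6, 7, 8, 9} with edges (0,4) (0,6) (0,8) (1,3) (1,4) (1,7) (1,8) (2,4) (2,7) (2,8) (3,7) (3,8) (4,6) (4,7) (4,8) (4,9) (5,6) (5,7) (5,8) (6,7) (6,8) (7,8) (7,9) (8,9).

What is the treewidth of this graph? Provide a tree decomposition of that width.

Every bag has size at most 4, so the width is 4 − 1 = 3 and tw(G) ≤ 3. For the lower bound, the 4 vertices {0, 4, 6, 8} are pairwise adjacent, and any tree decomposition puts a clique entirely inside one bag — forcing width ≥ 3. Hence tw(G) = 3 exactly.

Treewidth 3.
Bags: B1 = {4, 6, 7, 8}  B2 = {1, 4, 7, 8}  B3 = {1, 3, 7, 8}  B4 = {2, 4, 7, 8}  B5 = {0, 4, 6, 8}  B6 = {5, 6, 7, 8}  B7 = {4, 7, 8, 9}
Tree: B1–B2, B2–B3, B2–B4, B1–B5, B1–B6, B1–B7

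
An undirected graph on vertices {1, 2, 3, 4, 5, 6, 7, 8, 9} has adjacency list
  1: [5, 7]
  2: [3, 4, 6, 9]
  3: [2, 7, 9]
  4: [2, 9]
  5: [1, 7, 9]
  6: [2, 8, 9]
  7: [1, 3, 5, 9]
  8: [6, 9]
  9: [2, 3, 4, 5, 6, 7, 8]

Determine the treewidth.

2

A width-2 tree decomposition is:
Bags: B1 = {3, 7, 9}  B2 = {2, 3, 9}  B3 = {2, 6, 9}  B4 = {5, 7, 9}  B5 = {6, 8, 9}  B6 = {1, 5, 7}  B7 = {2, 4, 9}
Tree: B1–B2, B2–B3, B1–B4, B3–B5, B4–B6, B3–B7
Every bag has size at most 3, so the width is 3 − 1 = 2 and tw(G) ≤ 2. Conversely, {1, 5, 7} is a clique of size 3, and the vertices of any clique must share a bag in every tree decomposition; so some bag has ≥ 3 vertices and tw(G) ≥ 2. Hence tw(G) = 2 exactly.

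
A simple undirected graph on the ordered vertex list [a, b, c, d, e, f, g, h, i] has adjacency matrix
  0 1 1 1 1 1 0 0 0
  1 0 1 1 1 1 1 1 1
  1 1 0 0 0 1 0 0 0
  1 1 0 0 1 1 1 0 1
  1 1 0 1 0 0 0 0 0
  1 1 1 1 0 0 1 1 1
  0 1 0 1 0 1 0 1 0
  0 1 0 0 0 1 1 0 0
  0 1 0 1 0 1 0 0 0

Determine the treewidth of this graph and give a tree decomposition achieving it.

Treewidth 3.
One such decomposition:
Bags: B1 = {b, d, f, g}  B2 = {a, b, d, f}  B3 = {a, b, c, f}  B4 = {b, d, f, i}  B5 = {a, b, d, e}  B6 = {b, f, g, h}
Tree: B1–B2, B2–B3, B2–B4, B2–B5, B1–B6

The largest bag has 4 vertices, giving width 3; this decomposition certifies tw(G) ≤ 3. For the lower bound, the 4 vertices {a, b, d, e} are pairwise adjacent, and any tree decomposition puts a clique entirely inside one bag — forcing width ≥ 3. Therefore the treewidth is 3.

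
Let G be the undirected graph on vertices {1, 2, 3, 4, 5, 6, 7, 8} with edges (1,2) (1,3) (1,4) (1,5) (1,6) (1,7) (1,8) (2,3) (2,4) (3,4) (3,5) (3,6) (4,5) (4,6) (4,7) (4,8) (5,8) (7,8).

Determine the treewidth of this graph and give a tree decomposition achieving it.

Treewidth 3.
Bags: B1 = {1, 4, 7, 8}  B2 = {1, 4, 5, 8}  B3 = {1, 3, 4, 5}  B4 = {1, 2, 3, 4}  B5 = {1, 3, 4, 6}
Tree: B1–B2, B2–B3, B3–B4, B3–B5

Every bag has size at most 4, so the width is 4 − 1 = 3 and tw(G) ≤ 3. For the lower bound, the 4 vertices {1, 4, 5, 8} are pairwise adjacent, and any tree decomposition puts a clique entirely inside one bag — forcing width ≥ 3. Therefore the treewidth is 3.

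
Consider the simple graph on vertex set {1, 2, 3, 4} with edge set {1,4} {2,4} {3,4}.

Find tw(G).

1

A width-1 tree decomposition is:
Bags: B1 = {1, 4}  B2 = {3, 4}  B3 = {2, 4}
Tree: B1–B2, B1–B3
The largest bag has 2 vertices, giving width 1; this decomposition certifies tw(G) ≤ 1. Since G has at least one edge (e.g. 1–4), it is not an edgeless graph, so tw(G) ≥ 1. The upper and lower bounds meet at 1, so that is the treewidth.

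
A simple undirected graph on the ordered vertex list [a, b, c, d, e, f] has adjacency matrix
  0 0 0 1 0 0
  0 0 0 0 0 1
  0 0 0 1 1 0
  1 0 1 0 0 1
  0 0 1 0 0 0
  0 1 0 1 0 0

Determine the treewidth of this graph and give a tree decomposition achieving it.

Treewidth 1.
One optimal decomposition is:
Bags: B1 = {a, d}  B2 = {d, f}  B3 = {c, d}  B4 = {b, f}  B5 = {c, e}
Tree: B1–B2, B2–B3, B2–B4, B3–B5

The largest bag has 2 vertices, giving width 1; this decomposition certifies tw(G) ≤ 1. G has an edge, so its treewidth is at least 1. Combining the bounds, tw(G) = 1.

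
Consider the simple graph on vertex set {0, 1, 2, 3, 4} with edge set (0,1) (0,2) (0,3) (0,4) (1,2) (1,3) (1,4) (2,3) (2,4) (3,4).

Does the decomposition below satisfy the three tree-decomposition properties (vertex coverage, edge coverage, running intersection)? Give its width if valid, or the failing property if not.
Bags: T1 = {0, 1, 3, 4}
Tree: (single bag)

A tree decomposition must satisfy three properties: every vertex lies in some bag; for every edge, both endpoints lie together in some bag; and for every vertex, the bags containing it form a connected subtree. Here vertex 2 appears in no bag, so the decomposition is invalid.

No — vertex 2 appears in no bag.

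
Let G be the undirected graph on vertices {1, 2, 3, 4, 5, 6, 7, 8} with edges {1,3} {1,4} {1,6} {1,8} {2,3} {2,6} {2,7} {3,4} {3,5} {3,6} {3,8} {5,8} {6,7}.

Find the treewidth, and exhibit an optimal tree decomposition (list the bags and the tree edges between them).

Treewidth 2.
One optimal decomposition is:
Bags: B1 = {1, 3, 8}  B2 = {1, 3, 6}  B3 = {1, 3, 4}  B4 = {2, 3, 6}  B5 = {3, 5, 8}  B6 = {2, 6, 7}
Tree: B1–B2, B1–B3, B2–B4, B1–B5, B4–B6

Each bag holds 3 vertices, so the decomposition has width 2, which upper-bounds the treewidth. Conversely, {1, 3, 8} is a clique of size 3, and the vertices of any clique must share a bag in every tree decomposition; so some bag has ≥ 3 vertices and tw(G) ≥ 2. Combining the bounds, tw(G) = 2.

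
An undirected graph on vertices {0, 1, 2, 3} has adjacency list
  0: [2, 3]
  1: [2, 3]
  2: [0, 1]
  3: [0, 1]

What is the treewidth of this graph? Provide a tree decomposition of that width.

The largest bag has 3 vertices, giving width 2; this decomposition certifies tw(G) ≤ 2. Since 2–0–3–1–2 is a cycle in G, G is not acyclic. Forests are exactly the graphs of treewidth ≤ 1, so tw(G) ≥ 2. The upper and lower bounds meet at 2, so that is the treewidth.

Treewidth 2.
Bags: B1 = {0, 2, 3}  B2 = {1, 2, 3}
Tree: B1–B2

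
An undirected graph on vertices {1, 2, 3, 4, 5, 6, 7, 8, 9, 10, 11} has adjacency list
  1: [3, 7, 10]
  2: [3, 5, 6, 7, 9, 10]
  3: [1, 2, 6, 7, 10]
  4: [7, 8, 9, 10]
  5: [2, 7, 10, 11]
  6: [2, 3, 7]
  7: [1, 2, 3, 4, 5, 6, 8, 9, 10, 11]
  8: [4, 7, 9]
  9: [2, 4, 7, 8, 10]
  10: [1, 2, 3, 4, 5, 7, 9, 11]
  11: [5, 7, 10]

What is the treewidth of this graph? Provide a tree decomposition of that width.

Treewidth 3.
One optimal decomposition is:
Bags: B1 = {4, 7, 9, 10}  B2 = {2, 7, 9, 10}  B3 = {2, 3, 7, 10}  B4 = {4, 7, 8, 9}  B5 = {1, 3, 7, 10}  B6 = {2, 3, 6, 7}  B7 = {2, 5, 7, 10}  B8 = {5, 7, 10, 11}
Tree: B1–B2, B2–B3, B1–B4, B3–B5, B3–B6, B2–B7, B7–B8

The largest bag has 4 vertices, giving width 3; this decomposition certifies tw(G) ≤ 3. Conversely, {4, 7, 8, 9} is a clique of size 4, and the vertices of any clique must share a bag in every tree decomposition; so some bag has ≥ 4 vertices and tw(G) ≥ 3. Combining the bounds, tw(G) = 3.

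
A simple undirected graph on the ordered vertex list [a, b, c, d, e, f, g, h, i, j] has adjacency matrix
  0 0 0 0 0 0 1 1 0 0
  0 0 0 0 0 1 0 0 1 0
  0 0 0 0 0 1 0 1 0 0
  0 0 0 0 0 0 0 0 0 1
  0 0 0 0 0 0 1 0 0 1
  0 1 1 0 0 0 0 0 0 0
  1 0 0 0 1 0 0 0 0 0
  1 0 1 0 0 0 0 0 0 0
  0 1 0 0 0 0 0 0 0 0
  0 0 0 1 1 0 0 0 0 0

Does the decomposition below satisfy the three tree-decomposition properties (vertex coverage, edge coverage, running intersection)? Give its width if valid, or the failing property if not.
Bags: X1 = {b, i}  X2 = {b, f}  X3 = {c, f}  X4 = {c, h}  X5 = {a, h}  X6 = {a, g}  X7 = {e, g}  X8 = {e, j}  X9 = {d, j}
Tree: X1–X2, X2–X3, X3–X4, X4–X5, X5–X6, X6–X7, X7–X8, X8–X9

Every vertex of G appears in some bag (union = {a, b, c, d, e, f, g, h, i, j}); every edge is covered by a bag; and for each vertex v the set of bags containing v is connected in the bag tree. The decomposition is therefore valid. The largest bag has 2 vertices, so the width is 1.

Yes; width 1.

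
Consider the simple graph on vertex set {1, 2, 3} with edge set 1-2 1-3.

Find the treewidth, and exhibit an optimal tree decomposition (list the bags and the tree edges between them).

Every bag has size at most 2, so the width is 2 − 1 = 1 and tw(G) ≤ 1. G has an edge, so its treewidth is at least 1. Combining the bounds, tw(G) = 1.

Treewidth 1.
One optimal decomposition is:
Bags: B1 = {1, 3}  B2 = {1, 2}
Tree: B1–B2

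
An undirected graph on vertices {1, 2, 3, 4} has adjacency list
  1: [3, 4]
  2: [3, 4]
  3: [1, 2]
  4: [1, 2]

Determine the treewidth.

2

A width-2 tree decomposition is:
Bags: B1 = {1, 2, 3}  B2 = {1, 2, 4}
Tree: B1–B2
Each bag holds 3 vertices, so the decomposition has width 2, which upper-bounds the treewidth. The edges 1–3–2–4–1 form a cycle, so G is not a tree and its treewidth is at least 2. The upper and lower bounds meet at 2, so that is the treewidth.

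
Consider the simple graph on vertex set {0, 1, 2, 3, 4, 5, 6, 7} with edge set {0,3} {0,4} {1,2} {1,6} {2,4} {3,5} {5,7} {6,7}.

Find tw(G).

A width-2 tree decomposition is:
Bags: B1 = {1, 6, 7}  B2 = {1, 2, 7}  B3 = {2, 4, 7}  B4 = {0, 4, 7}  B5 = {0, 3, 7}  B6 = {3, 5, 7}
Tree: B1–B2, B2–B3, B3–B4, B4–B5, B5–B6
The largest bag has 3 vertices, giving width 2; this decomposition certifies tw(G) ≤ 2. The edges 7–6–1–2–4–0–3–5–7 form a cycle, so G is not a tree and its treewidth is at least 2. Therefore the treewidth is 2.

2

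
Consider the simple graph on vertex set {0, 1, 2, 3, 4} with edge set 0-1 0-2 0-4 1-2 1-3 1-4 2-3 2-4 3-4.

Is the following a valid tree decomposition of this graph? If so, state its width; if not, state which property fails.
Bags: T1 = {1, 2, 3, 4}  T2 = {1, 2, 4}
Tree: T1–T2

No — vertex 0 appears in no bag.

A tree decomposition must satisfy three properties: every vertex lies in some bag; for every edge, both endpoints lie together in some bag; and for every vertex, the bags containing it form a connected subtree. Here vertex 0 appears in no bag, so the decomposition is invalid.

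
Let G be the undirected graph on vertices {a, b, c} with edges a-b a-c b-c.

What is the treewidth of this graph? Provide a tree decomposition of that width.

With just one bag of size 3, the width is 3 − 1 = 2, so tw(G) ≤ 2. For the lower bound, the 3 vertices {a, b, c} are pairwise adjacent, and any tree decomposition puts a clique entirely inside one bag — forcing width ≥ 2. Hence tw(G) = 2 exactly.

Treewidth 2.
Bags: B1 = {a, b, c}
Tree: (single bag)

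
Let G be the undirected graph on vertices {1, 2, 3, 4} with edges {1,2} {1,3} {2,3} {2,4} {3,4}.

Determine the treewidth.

A width-2 tree decomposition is:
Bags: B1 = {2, 3, 4}  B2 = {1, 2, 3}
Tree: B1–B2
The largest bag has 3 vertices, giving width 2; this decomposition certifies tw(G) ≤ 2. For the lower bound, the 3 vertices {1, 2, 3} are pairwise adjacent, and any tree decomposition puts a clique entirely inside one bag — forcing width ≥ 2. The upper and lower bounds meet at 2, so that is the treewidth.

2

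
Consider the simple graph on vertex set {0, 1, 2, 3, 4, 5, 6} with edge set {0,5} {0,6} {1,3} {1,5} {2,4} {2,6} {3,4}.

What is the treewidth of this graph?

2

A width-2 tree decomposition is:
Bags: B1 = {1, 3, 4}  B2 = {1, 2, 4}  B3 = {1, 2, 6}  B4 = {0, 1, 6}  B5 = {0, 1, 5}
Tree: B1–B2, B2–B3, B3–B4, B4–B5
The largest bag has 3 vertices, giving width 2; this decomposition certifies tw(G) ≤ 2. For the lower bound, G contains the cycle 1–3–4–2–6–0–5–1, so G is not a forest; only forests have treewidth ≤ 1, hence tw(G) ≥ 2. Therefore the treewidth is 2.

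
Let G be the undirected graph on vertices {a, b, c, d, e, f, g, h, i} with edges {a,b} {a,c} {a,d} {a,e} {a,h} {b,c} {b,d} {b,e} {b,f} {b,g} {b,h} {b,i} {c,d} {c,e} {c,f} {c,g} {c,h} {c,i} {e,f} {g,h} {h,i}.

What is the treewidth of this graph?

3

A width-3 tree decomposition is:
Bags: B1 = {a, b, c, e}  B2 = {a, b, c, h}  B3 = {b, c, h, i}  B4 = {b, c, e, f}  B5 = {a, b, c, d}  B6 = {b, c, g, h}
Tree: B1–B2, B2–B3, B1–B4, B2–B5, B3–B6
Each bag holds 4 vertices, so the decomposition has width 3, which upper-bounds the treewidth. On the other hand G contains the 4-clique {a, b, c, d}. A clique must lie in a single bag of any decomposition, so no decomposition can have width below 3. Therefore the treewidth is 3.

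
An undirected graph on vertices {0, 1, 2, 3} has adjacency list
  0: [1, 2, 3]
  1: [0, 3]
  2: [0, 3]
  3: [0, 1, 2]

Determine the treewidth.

2

A width-2 tree decomposition is:
Bags: B1 = {0, 1, 3}  B2 = {0, 2, 3}
Tree: B1–B2
Each bag holds 3 vertices, so the decomposition has width 2, which upper-bounds the treewidth. On the other hand G contains the 3-clique {0, 1, 3}. A clique must lie in a single bag of any decomposition, so no decomposition can have width below 2. The upper and lower bounds meet at 2, so that is the treewidth.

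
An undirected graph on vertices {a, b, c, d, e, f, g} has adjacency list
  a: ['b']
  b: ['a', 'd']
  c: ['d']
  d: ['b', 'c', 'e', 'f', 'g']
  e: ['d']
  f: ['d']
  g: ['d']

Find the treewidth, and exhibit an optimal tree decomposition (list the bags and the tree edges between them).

Treewidth 1.
One such decomposition:
Bags: B1 = {d, g}  B2 = {d, f}  B3 = {d, e}  B4 = {b, d}  B5 = {a, b}  B6 = {c, d}
Tree: B1–B2, B1–B3, B2–B4, B4–B5, B1–B6

Each bag holds 2 vertices, so the decomposition has width 1, which upper-bounds the treewidth. G has an edge, so its treewidth is at least 1. Combining the bounds, tw(G) = 1.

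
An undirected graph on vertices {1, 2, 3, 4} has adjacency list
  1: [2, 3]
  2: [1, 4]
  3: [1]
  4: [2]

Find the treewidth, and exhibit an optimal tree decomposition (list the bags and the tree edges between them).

The largest bag has 2 vertices, giving width 1; this decomposition certifies tw(G) ≤ 1. Since G has at least one edge (e.g. 4–2), it is not an edgeless graph, so tw(G) ≥ 1. The upper and lower bounds meet at 1, so that is the treewidth.

Treewidth 1.
Bags: B1 = {2, 4}  B2 = {1, 2}  B3 = {1, 3}
Tree: B1–B2, B2–B3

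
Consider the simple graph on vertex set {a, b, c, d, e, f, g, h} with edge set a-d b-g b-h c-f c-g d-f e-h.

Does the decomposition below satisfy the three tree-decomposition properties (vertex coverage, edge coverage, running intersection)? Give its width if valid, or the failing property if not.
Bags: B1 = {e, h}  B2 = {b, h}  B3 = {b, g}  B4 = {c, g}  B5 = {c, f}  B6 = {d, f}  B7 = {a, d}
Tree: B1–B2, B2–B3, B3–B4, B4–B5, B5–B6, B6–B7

Every vertex of G appears in some bag (union = {a, b, c, d, e, f, g, h}); every edge is covered by a bag; and for each vertex v the set of bags containing v is connected in the bag tree. The decomposition is therefore valid. The largest bag has 2 vertices, so the width is 1.

Yes; width 1.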